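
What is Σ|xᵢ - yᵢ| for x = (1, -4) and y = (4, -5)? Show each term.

Σ|x_i - y_i| = |1 - 4| + |-4 - (-5)| = 3 + 1 = 4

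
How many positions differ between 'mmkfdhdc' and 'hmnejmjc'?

Differing positions: 1, 3, 4, 5, 6, 7. Hamming distance = 6.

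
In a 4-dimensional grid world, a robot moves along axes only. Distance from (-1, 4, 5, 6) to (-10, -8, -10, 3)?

Σ|x_i - y_i| = |-1 - (-10)| + |4 - (-8)| + |5 - (-10)| + |6 - 3| = 9 + 12 + 15 + 3 = 39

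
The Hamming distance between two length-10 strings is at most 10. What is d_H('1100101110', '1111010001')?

Differing positions: 3, 4, 5, 6, 7, 8, 9, 10. Hamming distance = 8. The maximum possible Hamming distance for length-10 strings is 10, so d_H/10 = 8/10 = 0.8.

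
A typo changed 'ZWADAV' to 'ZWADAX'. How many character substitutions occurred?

Differing positions: 6. Hamming distance = 1.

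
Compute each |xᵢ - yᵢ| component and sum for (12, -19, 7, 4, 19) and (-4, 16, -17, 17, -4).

Σ|x_i - y_i| = |12 - (-4)| + |-19 - 16| + |7 - (-17)| + |4 - 17| + |19 - (-4)| = 16 + 35 + 24 + 13 + 23 = 111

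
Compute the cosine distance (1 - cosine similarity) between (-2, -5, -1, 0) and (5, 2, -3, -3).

With u = (-2, -5, -1, 0), v = (5, 2, -3, -3):
u·v = (-2)·5 + (-5)·2 + (-1)·(-3) + 0·(-3) = (-10) + (-10) + 3 + 0 = -17.
|u| = √((-2)² + (-5)² + (-1)² + 0²) = √30, |v| = √(5² + 2² + (-3)² + (-3)²) = √47, so |u||v| = √(30·47) = √1410.
cos θ = (u·v)/(|u||v|) = -17/√1410 ≈ -0.4527
Cosine distance = 1 - cos θ ≈ 1 - (-0.4527) = 1.4527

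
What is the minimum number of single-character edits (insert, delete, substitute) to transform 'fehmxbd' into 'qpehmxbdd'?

Let D[i][j] be the edit distance between the first i characters of 'fehmxbd' and the first j characters of 'qpehmxbdd', with D[i][0] = i, D[0][j] = j, and D[i][j] = D[i-1][j-1] if the characters match, else 1 + min(D[i-1][j], D[i][j-1], D[i-1][j-1]). Filling the table (rows: prefixes of 'fehmxbd', columns: prefixes of 'qpehmxbdd'):
     ε  q  p  e  h  m  x  b  d  d
  ε  0  1  2  3  4  5  6  7  8  9
  f  1  1  2  3  4  5  6  7  8  9
  e  2  2  2  2  3  4  5  6  7  8
  h  3  3  3  3  2  3  4  5  6  7
  m  4  4  4  4  3  2  3  4  5  6
  x  5  5  5  5  4  3  2  3  4  5
  b  6  6  6  6  5  4  3  2  3  4
  d  7  7  7  7  6  5  4  3  2  3
The bottom-right entry gives D[7][9] = 3, so no sequence of fewer than 3 edits works. Backtracking through the table gives one optimal edit sequence (3 edits):
  fehmxbd → qfehmxbd (ins q @1)
  qfehmxbd → qpehmxbd (sub f→p @2)
  qpehmxbd → qpehmxbdd (ins d @8)
Edit distance = 3.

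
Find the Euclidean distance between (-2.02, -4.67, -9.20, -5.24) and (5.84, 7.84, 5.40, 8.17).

√(Σ(x_i - y_i)²) = √((-2.02 - 5.84)² + (-4.67 - 7.84)² + (-9.2 - 5.4)² + (-5.24 - 8.17)²)
= √((-7.86)² + (-12.51)² + (-14.6)² + (-13.41)²) = √(61.7796 + 156.5001 + 213.16 + 179.8281) = √611.2678 ≈ 24.7238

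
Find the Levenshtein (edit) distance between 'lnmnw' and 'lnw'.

Let D[i][j] be the edit distance between the first i characters of 'lnmnw' and the first j characters of 'lnw', with D[i][0] = i, D[0][j] = j, and D[i][j] = D[i-1][j-1] if the characters match, else 1 + min(D[i-1][j], D[i][j-1], D[i-1][j-1]). Filling the table (rows: prefixes of 'lnmnw', columns: prefixes of 'lnw'):
     ε  l  n  w
  ε  0  1  2  3
  l  1  0  1  2
  n  2  1  0  1
  m  3  2  1  1
  n  4  3  2  2
  w  5  4  3  2
The bottom-right entry gives D[5][3] = 2, so no sequence of fewer than 2 edits works. Backtracking through the table gives one optimal edit sequence (2 edits):
  lnmnw → lmnw (del n @2)
  lmnw → lnw (del m @2)
Edit distance = 2.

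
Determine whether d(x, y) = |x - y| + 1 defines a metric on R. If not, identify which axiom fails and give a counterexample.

No. d fails identity of indiscernibles (specifically d(x,x) = 0): d(-5, -5) = |-5 - (-5)| + 1 = 0 + 1 = 1 ≠ 0.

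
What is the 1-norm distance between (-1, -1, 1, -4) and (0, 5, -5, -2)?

Σ|x_i - y_i| = |-1 - 0| + |-1 - 5| + |1 - (-5)| + |-4 - (-2)| = 1 + 6 + 6 + 2 = 15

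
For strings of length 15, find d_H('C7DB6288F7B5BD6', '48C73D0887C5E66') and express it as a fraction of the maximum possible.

Differing positions: 1, 2, 3, 4, 5, 6, 7, 9, 11, 13, 14. Hamming distance = 11. The maximum possible Hamming distance for length-15 strings is 15, so d_H/15 = 11/15 ≈ 0.7333.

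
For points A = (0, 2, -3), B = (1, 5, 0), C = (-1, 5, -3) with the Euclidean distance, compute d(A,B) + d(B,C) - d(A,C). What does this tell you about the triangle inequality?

d(A,B) = √(1² + 3² + 3²) = √19 ≈ 4.3589, d(B,C) = √(2² + 0² + 3²) = √13 ≈ 3.6056, d(A,C) = √(1² + 3² + 0²) = √10 ≈ 3.1623.
d(A,B) + d(B,C) - d(A,C) = 4.3589 + 3.6056 - 3.1623 = 7.9645 - 3.1623 = 4.8022 (to 4 decimal places). This is ≥ 0, so the triangle inequality holds for these points.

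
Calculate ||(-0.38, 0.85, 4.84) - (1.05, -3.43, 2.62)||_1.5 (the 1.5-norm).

(Σ|x_i - y_i|^1.5)^(1/1.5) = (|-0.38 - 1.05|^1.5 + |0.85 - (-3.43)|^1.5 + |4.84 - 2.62|^1.5)^(1/1.5)
= (1.43^1.5 + 4.28^1.5 + 2.22^1.5)^(1/1.5) ≈ (1.71 + 8.8545 + 3.3077)^(1/1.5) = (13.8722)^(1/1.5) ≈ 5.7734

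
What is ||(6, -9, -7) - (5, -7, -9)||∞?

max(|x_i - y_i|) = max(|6 - 5|, |-9 - (-7)|, |-7 - (-9)|) = max(1, 2, 2) = 2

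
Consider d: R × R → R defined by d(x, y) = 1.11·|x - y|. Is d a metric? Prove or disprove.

Yes. Since |x - y| is a metric on R and 1.11 > 0, the positive scalar multiple 1.11·|x - y| is also a metric: scaling by a positive constant preserves non-negativity, identity (d=0 ⟺ |x-y|=0 ⟺ x=y), symmetry, and the triangle inequality.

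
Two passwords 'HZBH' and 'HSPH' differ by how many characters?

Differing positions: 2, 3. Hamming distance = 2.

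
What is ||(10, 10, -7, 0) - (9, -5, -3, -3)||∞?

max(|x_i - y_i|) = max(|10 - 9|, |10 - (-5)|, |-7 - (-3)|, |0 - (-3)|) = max(1, 15, 4, 3) = 15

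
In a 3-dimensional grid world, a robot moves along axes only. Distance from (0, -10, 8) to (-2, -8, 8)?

Σ|x_i - y_i| = |0 - (-2)| + |-10 - (-8)| + |8 - 8| = 2 + 2 + 0 = 4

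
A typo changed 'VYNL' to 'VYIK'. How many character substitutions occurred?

Differing positions: 3, 4. Hamming distance = 2.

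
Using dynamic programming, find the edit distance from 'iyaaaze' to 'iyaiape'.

Let D[i][j] be the edit distance between the first i characters of 'iyaaaze' and the first j characters of 'iyaiape', with D[i][0] = i, D[0][j] = j, and D[i][j] = D[i-1][j-1] if the characters match, else 1 + min(D[i-1][j], D[i][j-1], D[i-1][j-1]). Filling the table (rows: prefixes of 'iyaaaze', columns: prefixes of 'iyaiape'):
     ε  i  y  a  i  a  p  e
  ε  0  1  2  3  4  5  6  7
  i  1  0  1  2  3  4  5  6
  y  2  1  0  1  2  3  4  5
  a  3  2  1  0  1  2  3  4
  a  4  3  2  1  1  1  2  3
  a  5  4  3  2  2  1  2  3
  z  6  5  4  3  3  2  2  3
  e  7  6  5  4  4  3  3  2
The bottom-right entry gives D[7][7] = 2, so no sequence of fewer than 2 edits works. Backtracking through the table gives one optimal edit sequence (2 edits):
  iyaaaze → iyaiaze (sub a→i @4)
  iyaiaze → iyaiape (sub z→p @6)
Edit distance = 2.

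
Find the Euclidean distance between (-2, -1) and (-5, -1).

√(Σ(x_i - y_i)²) = √((-2 - (-5))² + (-1 - (-1))²)
= √(3² + 0²) = √(9 + 0) = √9 = 3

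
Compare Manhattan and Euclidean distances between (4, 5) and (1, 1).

L1 = |4 - 1| + |5 - 1| = 3 + 4 = 7
L2 = √(3² + 4²) = √25 = 5
L1 ≥ L2 always (equality iff movement is along one axis); L1 > L2 here.
Ratio L1/L2 = 7/5 = 1.4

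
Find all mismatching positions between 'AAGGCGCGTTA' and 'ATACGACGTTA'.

Differing positions: 2, 3, 4, 5, 6. Hamming distance = 5.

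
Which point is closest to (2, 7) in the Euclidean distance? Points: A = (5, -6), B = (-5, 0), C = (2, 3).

Distances: d(A) ≈ 13.3417, d(B) ≈ 9.8995, d(C) = 4. Nearest: C = (2, 3) with distance 4.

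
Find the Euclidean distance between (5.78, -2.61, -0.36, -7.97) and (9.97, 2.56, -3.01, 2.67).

√(Σ(x_i - y_i)²) = √((5.78 - 9.97)² + (-2.61 - 2.56)² + (-0.36 - (-3.01))² + (-7.97 - 2.67)²)
= √((-4.19)² + (-5.17)² + 2.65² + (-10.64)²) = √(17.5561 + 26.7289 + 7.0225 + 113.2096) = √164.5171 ≈ 12.8264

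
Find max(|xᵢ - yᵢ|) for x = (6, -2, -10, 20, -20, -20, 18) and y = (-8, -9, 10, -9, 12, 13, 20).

max(|x_i - y_i|) = max(|6 - (-8)|, |-2 - (-9)|, |-10 - 10|, |20 - (-9)|, |-20 - 12|, |-20 - 13|, |18 - 20|) = max(14, 7, 20, 29, 32, 33, 2) = 33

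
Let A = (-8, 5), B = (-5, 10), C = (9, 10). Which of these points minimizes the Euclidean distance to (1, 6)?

Distances: d(A) ≈ 9.0554, d(B) ≈ 7.2111, d(C) ≈ 8.9443. Nearest: B = (-5, 10) with distance 7.2111.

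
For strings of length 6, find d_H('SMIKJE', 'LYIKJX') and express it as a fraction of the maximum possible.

Differing positions: 1, 2, 6. Hamming distance = 3. The maximum possible Hamming distance for length-6 strings is 6, so d_H/6 = 3/6 = 0.5.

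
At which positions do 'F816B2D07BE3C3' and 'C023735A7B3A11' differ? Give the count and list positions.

Differing positions: 1, 2, 3, 4, 5, 6, 7, 8, 11, 12, 13, 14. Hamming distance = 12.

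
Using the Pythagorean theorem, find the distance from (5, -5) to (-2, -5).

√(Σ(x_i - y_i)²) = √((5 - (-2))² + (-5 - (-5))²)
= √(7² + 0²) = √(49 + 0) = √49 = 7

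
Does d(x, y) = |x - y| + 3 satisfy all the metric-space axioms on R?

No. d fails identity of indiscernibles (specifically d(x,x) = 0): d(-3, -3) = |-3 - (-3)| + 3 = 0 + 3 = 3 ≠ 0.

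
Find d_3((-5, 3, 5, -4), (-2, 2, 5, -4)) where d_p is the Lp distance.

(Σ|x_i - y_i|^3)^(1/3) = (|-5 - (-2)|^3 + |3 - 2|^3 + |5 - 5|^3 + |-4 - (-4)|^3)^(1/3)
= (3^3 + 1^3 + 0^3 + 0^3)^(1/3) = (27 + 1 + 0 + 0)^(1/3) = (28)^(1/3) ≈ 3.0366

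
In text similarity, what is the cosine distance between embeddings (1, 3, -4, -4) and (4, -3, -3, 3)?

With u = (1, 3, -4, -4), v = (4, -3, -3, 3):
u·v = 1·4 + 3·(-3) + (-4)·(-3) + (-4)·3 = 4 + (-9) + 12 + (-12) = -5.
|u| = √(1² + 3² + (-4)² + (-4)²) = √42, |v| = √(4² + (-3)² + (-3)² + 3²) = √43, so |u||v| = √(42·43) = √1806.
cos θ = (u·v)/(|u||v|) = -5/√1806 ≈ -0.1177
Cosine distance = 1 - cos θ ≈ 1 - (-0.1177) = 1.1177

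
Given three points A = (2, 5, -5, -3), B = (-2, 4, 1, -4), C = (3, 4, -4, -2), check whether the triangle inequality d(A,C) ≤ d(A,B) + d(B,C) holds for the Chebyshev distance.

d(A,B) = max(4, 1, 6, 1) = 6, d(B,C) = max(5, 0, 5, 2) = 5, d(A,C) = max(1, 1, 1, 1) = 1.
d(A,C) = 1 ≤ 6 + 5 = 11. Triangle inequality is satisfied.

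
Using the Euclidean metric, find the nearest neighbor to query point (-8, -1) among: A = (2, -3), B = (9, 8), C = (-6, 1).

Distances: d(A) ≈ 10.198, d(B) ≈ 19.2354, d(C) ≈ 2.8284. Nearest: C = (-6, 1) with distance 2.8284.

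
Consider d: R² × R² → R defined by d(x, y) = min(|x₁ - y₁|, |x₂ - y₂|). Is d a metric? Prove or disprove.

No. d fails identity of indiscernibles: take x = (-5, 0) and y = (-5, 2). Then d(x,y) = min(|-5 - (-5)|, |0 - 2|) = min(0, 2) = 0, yet x ≠ y.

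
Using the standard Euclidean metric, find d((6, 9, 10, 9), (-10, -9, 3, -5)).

√(Σ(x_i - y_i)²) = √((6 - (-10))² + (9 - (-9))² + (10 - 3)² + (9 - (-5))²)
= √(16² + 18² + 7² + 14²) = √(256 + 324 + 49 + 196) = √825 ≈ 28.7228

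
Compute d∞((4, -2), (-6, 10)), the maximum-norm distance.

max(|x_i - y_i|) = max(|4 - (-6)|, |-2 - 10|) = max(10, 12) = 12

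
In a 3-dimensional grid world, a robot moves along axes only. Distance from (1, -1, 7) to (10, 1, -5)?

Σ|x_i - y_i| = |1 - 10| + |-1 - 1| + |7 - (-5)| = 9 + 2 + 12 = 23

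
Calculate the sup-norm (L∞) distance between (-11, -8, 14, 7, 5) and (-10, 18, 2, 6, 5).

max(|x_i - y_i|) = max(|-11 - (-10)|, |-8 - 18|, |14 - 2|, |7 - 6|, |5 - 5|) = max(1, 26, 12, 1, 0) = 26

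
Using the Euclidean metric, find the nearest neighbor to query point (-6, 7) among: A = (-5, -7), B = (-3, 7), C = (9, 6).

Distances: d(A) ≈ 14.0357, d(B) = 3, d(C) ≈ 15.0333. Nearest: B = (-3, 7) with distance 3.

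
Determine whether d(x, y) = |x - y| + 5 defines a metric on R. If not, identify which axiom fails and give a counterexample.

No. d fails identity of indiscernibles (specifically d(x,x) = 0): d(5, 5) = |5 - 5| + 5 = 0 + 5 = 5 ≠ 0.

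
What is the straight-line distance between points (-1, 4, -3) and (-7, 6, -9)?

√(Σ(x_i - y_i)²) = √((-1 - (-7))² + (4 - 6)² + (-3 - (-9))²)
= √(6² + (-2)² + 6²) = √(36 + 4 + 36) = √76 ≈ 8.7178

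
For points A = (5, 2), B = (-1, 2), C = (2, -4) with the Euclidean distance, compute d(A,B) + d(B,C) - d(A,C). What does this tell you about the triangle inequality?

d(A,B) = √(6² + 0²) = √36 = 6, d(B,C) = √(3² + 6²) = √45 ≈ 6.7082, d(A,C) = √(3² + 6²) = √45 ≈ 6.7082.
d(A,B) + d(B,C) - d(A,C) = 6 + 6.7082 - 6.7082 = 12.7082 - 6.7082 = 6. This is ≥ 0, so the triangle inequality holds for these points.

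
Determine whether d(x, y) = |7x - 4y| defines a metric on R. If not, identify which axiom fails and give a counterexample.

No. d fails symmetry: d(6, 2) = |7·6 - 4·2| = |34| = 34, but d(2, 6) = |7·2 - 4·6| = |-10| = 10. Since 34 ≠ 10, d(x,y) ≠ d(y,x) in general.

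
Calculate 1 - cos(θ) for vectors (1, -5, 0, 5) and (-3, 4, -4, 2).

With u = (1, -5, 0, 5), v = (-3, 4, -4, 2):
u·v = 1·(-3) + (-5)·4 + 0·(-4) + 5·2 = (-3) + (-20) + 0 + 10 = -13.
|u| = √(1² + (-5)² + 0² + 5²) = √51, |v| = √((-3)² + 4² + (-4)² + 2²) = √45, so |u||v| = √(51·45) = √2295.
cos θ = (u·v)/(|u||v|) = -13/√2295 ≈ -0.2714
Cosine distance = 1 - cos θ ≈ 1 - (-0.2714) = 1.2714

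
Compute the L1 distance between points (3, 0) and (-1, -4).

Σ|x_i - y_i| = |3 - (-1)| + |0 - (-4)| = 4 + 4 = 8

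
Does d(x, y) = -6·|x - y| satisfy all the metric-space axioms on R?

No. With c = -6 < 0, d fails non-negativity: d(8, 9) = -6·|8 - 9| = -6·1 = -6 < 0.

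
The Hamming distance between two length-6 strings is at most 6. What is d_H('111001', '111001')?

Differing positions: none. Hamming distance = 0. The maximum possible Hamming distance for length-6 strings is 6, so d_H/6 = 0/6 = 0.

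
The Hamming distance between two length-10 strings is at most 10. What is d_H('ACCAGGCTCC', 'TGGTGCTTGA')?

Differing positions: 1, 2, 3, 4, 6, 7, 9, 10. Hamming distance = 8. The maximum possible Hamming distance for length-10 strings is 10, so d_H/10 = 8/10 = 0.8.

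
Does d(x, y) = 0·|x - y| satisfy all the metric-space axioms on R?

No. With c = 0, d(x,y) = 0 for all x, y. This fails identity of indiscernibles: d(1, 6) = 0 but 1 ≠ 6.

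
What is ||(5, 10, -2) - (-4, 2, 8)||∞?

max(|x_i - y_i|) = max(|5 - (-4)|, |10 - 2|, |-2 - 8|) = max(9, 8, 10) = 10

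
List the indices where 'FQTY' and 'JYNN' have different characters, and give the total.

Differing positions: 1, 2, 3, 4. Hamming distance = 4.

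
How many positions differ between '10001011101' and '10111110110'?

Differing positions: 3, 4, 6, 8, 10, 11. Hamming distance = 6.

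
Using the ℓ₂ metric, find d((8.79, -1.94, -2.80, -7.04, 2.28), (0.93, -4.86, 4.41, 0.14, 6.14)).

√(Σ(x_i - y_i)²) = √((8.79 - 0.93)² + (-1.94 - (-4.86))² + (-2.8 - 4.41)² + (-7.04 - 0.14)² + (2.28 - 6.14)²)
= √(7.86² + 2.92² + (-7.21)² + (-7.18)² + (-3.86)²) = √(61.7796 + 8.5264 + 51.9841 + 51.5524 + 14.8996) = √188.7421 ≈ 13.7383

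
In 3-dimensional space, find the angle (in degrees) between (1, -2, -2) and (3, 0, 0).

With u = (1, -2, -2), v = (3, 0, 0):
u·v = 1·3 + (-2)·0 + (-2)·0 = 3 + 0 + 0 = 3.
|u| = √(1² + (-2)² + (-2)²) = √9, |v| = √(3² + 0² + 0²) = √9, so |u||v| = √(9·9) = √81 = 9.
cos θ = (u·v)/(|u||v|) = 3/9 ≈ 0.333333
θ = arccos(0.333333) ≈ 70.53°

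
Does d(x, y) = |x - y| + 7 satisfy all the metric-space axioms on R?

No. d fails identity of indiscernibles (specifically d(x,x) = 0): d(-8, -8) = |-8 - (-8)| + 7 = 0 + 7 = 7 ≠ 0.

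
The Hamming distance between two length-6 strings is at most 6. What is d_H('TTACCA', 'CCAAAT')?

Differing positions: 1, 2, 4, 5, 6. Hamming distance = 5. The maximum possible Hamming distance for length-6 strings is 6, so d_H/6 = 5/6 ≈ 0.8333.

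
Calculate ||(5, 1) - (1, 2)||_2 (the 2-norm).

(Σ|x_i - y_i|^2)^(1/2) = (|5 - 1|^2 + |1 - 2|^2)^(1/2)
= (4^2 + 1^2)^(1/2) = (16 + 1)^(1/2) = (17)^(1/2) ≈ 4.1231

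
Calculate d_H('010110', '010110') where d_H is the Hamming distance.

Differing positions: none. Hamming distance = 0.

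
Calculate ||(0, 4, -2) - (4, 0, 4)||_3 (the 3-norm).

(Σ|x_i - y_i|^3)^(1/3) = (|0 - 4|^3 + |4 - 0|^3 + |-2 - 4|^3)^(1/3)
= (4^3 + 4^3 + 6^3)^(1/3) = (64 + 64 + 216)^(1/3) = (344)^(1/3) ≈ 7.0068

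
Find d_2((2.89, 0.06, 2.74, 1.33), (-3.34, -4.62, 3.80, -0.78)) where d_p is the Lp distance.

(Σ|x_i - y_i|^2)^(1/2) = (|2.89 - (-3.34)|^2 + |0.06 - (-4.62)|^2 + |2.74 - 3.8|^2 + |1.33 - (-0.78)|^2)^(1/2)
= (6.23^2 + 4.68^2 + 1.06^2 + 2.11^2)^(1/2) = (38.8129 + 21.9024 + 1.1236 + 4.4521)^(1/2) = (66.291)^(1/2) ≈ 8.1419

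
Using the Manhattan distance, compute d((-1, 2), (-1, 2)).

Σ|x_i - y_i| = |-1 - (-1)| + |2 - 2| = 0 + 0 = 0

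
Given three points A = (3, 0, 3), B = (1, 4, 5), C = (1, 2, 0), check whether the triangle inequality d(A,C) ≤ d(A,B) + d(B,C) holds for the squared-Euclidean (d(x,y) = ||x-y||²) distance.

d(A,B) = 2² + 4² + 2² = 24, d(B,C) = 0² + 2² + 5² = 29, d(A,C) = 2² + 2² + 3² = 17.
d(A,C) = 17 ≤ 24 + 29 = 53. Triangle inequality is satisfied.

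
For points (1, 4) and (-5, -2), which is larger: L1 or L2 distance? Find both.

L1 = |1 - (-5)| + |4 - (-2)| = 6 + 6 = 12
L2 = √(6² + 6²) = √72 ≈ 8.4853
L1 ≥ L2 always (equality iff movement is along one axis); L1 > L2 here.
Ratio L1/L2 = 12/√72 ≈ 1.4142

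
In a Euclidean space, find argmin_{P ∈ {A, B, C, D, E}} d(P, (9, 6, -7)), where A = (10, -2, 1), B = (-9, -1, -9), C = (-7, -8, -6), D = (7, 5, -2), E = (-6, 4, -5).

Distances: d(A) ≈ 11.3578, d(B) ≈ 19.4165, d(C) ≈ 21.2838, d(D) ≈ 5.4772, d(E) ≈ 15.2643. Nearest: D = (7, 5, -2) with distance 5.4772.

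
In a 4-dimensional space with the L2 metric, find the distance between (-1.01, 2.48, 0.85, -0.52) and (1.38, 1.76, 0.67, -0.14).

(Σ|x_i - y_i|^2)^(1/2) = (|-1.01 - 1.38|^2 + |2.48 - 1.76|^2 + |0.85 - 0.67|^2 + |-0.52 - (-0.14)|^2)^(1/2)
= (2.39^2 + 0.72^2 + 0.18^2 + 0.38^2)^(1/2) = (5.7121 + 0.5184 + 0.0324 + 0.1444)^(1/2) = (6.4073)^(1/2) ≈ 2.5313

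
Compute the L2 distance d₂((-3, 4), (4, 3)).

√(Σ(x_i - y_i)²) = √((-3 - 4)² + (4 - 3)²)
= √((-7)² + 1²) = √(49 + 1) = √50 ≈ 7.0711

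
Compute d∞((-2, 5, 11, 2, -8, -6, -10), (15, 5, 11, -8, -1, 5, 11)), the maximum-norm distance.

max(|x_i - y_i|) = max(|-2 - 15|, |5 - 5|, |11 - 11|, |2 - (-8)|, |-8 - (-1)|, |-6 - 5|, |-10 - 11|) = max(17, 0, 0, 10, 7, 11, 21) = 21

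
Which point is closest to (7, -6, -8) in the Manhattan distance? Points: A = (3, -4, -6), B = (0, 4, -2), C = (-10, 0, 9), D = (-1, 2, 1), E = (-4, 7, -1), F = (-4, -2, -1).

Distances: d(A) = 8, d(B) = 23, d(C) = 40, d(D) = 25, d(E) = 31, d(F) = 22. Nearest: A = (3, -4, -6) with distance 8.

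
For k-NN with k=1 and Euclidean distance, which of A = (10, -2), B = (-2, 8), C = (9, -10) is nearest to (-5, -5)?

Distances: d(A) ≈ 15.2971, d(B) ≈ 13.3417, d(C) ≈ 14.8661. Nearest: B = (-2, 8) with distance 13.3417.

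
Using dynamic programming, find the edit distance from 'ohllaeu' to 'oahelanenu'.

Let D[i][j] be the edit distance between the first i characters of 'ohllaeu' and the first j characters of 'oahelanenu', with D[i][0] = i, D[0][j] = j, and D[i][j] = D[i-1][j-1] if the characters match, else 1 + min(D[i-1][j], D[i][j-1], D[i-1][j-1]). Filling the table (rows: prefixes of 'ohllaeu', columns: prefixes of 'oahelanenu'):
     ε  o  a  h  e  l  a  n  e  n  u
  ε  0  1  2  3  4  5  6  7  8  9 10
  o  1  0  1  2  3  4  5  6  7  8  9
  h  2  1  1  1  2  3  4  5  6  7  8
  l  3  2  2  2  2  2  3  4  5  6  7
  l  4  3  3  3  3  2  3  4  5  6  7
  a  5  4  3  4  4  3  2  3  4  5  6
  e  6  5  4  4  4  4  3  3  3  4  5
  u  7  6  5  5  5  5  4  4  4  4  4
The bottom-right entry gives D[7][10] = 4, so no sequence of fewer than 4 edits works. Backtracking through the table gives one optimal edit sequence (4 edits):
  ohllaeu → oahllaeu (ins a @2)
  oahllaeu → oahelaeu (sub l→e @4)
  oahelaeu → oahelaneu (ins n @7)
  oahelaneu → oahelanenu (ins n @9)
Edit distance = 4.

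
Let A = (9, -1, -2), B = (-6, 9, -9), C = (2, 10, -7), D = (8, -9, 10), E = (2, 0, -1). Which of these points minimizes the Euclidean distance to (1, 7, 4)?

Distances: d(A) ≈ 12.8062, d(B) ≈ 14.8997, d(C) ≈ 11.4455, d(D) ≈ 18.4662, d(E) ≈ 8.6603. Nearest: E = (2, 0, -1) with distance 8.6603.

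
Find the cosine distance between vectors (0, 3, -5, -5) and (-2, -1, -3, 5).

With u = (0, 3, -5, -5), v = (-2, -1, -3, 5):
u·v = 0·(-2) + 3·(-1) + (-5)·(-3) + (-5)·5 = 0 + (-3) + 15 + (-25) = -13.
|u| = √(0² + 3² + (-5)² + (-5)²) = √59, |v| = √((-2)² + (-1)² + (-3)² + 5²) = √39, so |u||v| = √(59·39) = √2301.
cos θ = (u·v)/(|u||v|) = -13/√2301 ≈ -0.271
Cosine distance = 1 - cos θ ≈ 1 - (-0.271) = 1.271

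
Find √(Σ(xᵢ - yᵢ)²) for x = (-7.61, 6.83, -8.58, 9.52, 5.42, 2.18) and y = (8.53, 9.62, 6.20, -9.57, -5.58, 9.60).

√(Σ(x_i - y_i)²) = √((-7.61 - 8.53)² + (6.83 - 9.62)² + (-8.58 - 6.2)² + (9.52 - (-9.57))² + (5.42 - (-5.58))² + (2.18 - 9.6)²)
= √((-16.14)² + (-2.79)² + (-14.78)² + 19.09² + 11² + (-7.42)²) = √(260.4996 + 7.7841 + 218.4484 + 364.4281 + 121 + 55.0564) = √1027.2166 ≈ 32.0502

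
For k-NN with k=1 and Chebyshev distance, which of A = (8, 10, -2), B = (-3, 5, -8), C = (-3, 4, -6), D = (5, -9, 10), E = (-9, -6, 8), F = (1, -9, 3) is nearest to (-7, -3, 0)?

Distances: d(A) = 15, d(B) = 8, d(C) = 7, d(D) = 12, d(E) = 8, d(F) = 8. Nearest: C = (-3, 4, -6) with distance 7.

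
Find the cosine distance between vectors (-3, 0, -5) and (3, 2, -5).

With u = (-3, 0, -5), v = (3, 2, -5):
u·v = (-3)·3 + 0·2 + (-5)·(-5) = (-9) + 0 + 25 = 16.
|u| = √((-3)² + 0² + (-5)²) = √34, |v| = √(3² + 2² + (-5)²) = √38, so |u||v| = √(34·38) = √1292.
cos θ = (u·v)/(|u||v|) = 16/√1292 ≈ 0.4451
Cosine distance = 1 - cos θ ≈ 1 - 0.4451 = 0.5549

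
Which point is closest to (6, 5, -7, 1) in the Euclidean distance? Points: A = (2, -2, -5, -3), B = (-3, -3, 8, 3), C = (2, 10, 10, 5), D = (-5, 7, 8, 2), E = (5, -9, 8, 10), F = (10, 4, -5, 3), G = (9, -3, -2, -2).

Distances: d(A) ≈ 9.2195, d(B) ≈ 19.3391, d(C) ≈ 18.6011, d(D) ≈ 18.735, d(E) ≈ 22.4277, d(F) = 5, d(G) ≈ 10.3441. Nearest: F = (10, 4, -5, 3) with distance 5.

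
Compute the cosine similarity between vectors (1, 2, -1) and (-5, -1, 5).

With u = (1, 2, -1), v = (-5, -1, 5):
u·v = 1·(-5) + 2·(-1) + (-1)·5 = (-5) + (-2) + (-5) = -12.
|u| = √(1² + 2² + (-1)²) = √6, |v| = √((-5)² + (-1)² + 5²) = √51, so |u||v| = √(6·51) = √306.
cos θ = (u·v)/(|u||v|) = -12/√306 ≈ -0.686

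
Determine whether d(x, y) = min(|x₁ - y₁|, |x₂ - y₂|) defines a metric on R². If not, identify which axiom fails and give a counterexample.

No. d fails identity of indiscernibles: take x = (-1, 0) and y = (-1, 7). Then d(x,y) = min(|-1 - (-1)|, |0 - 7|) = min(0, 7) = 0, yet x ≠ y.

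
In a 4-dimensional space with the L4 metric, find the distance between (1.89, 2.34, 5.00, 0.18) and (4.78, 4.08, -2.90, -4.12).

(Σ|x_i - y_i|^4)^(1/4) = (|1.89 - 4.78|^4 + |2.34 - 4.08|^4 + |5 - (-2.9)|^4 + |0.18 - (-4.12)|^4)^(1/4)
= (2.89^4 + 1.74^4 + 7.9^4 + 4.3^4)^(1/4) ≈ (69.7576 + 9.1664 + 3895.0081 + 341.8801)^(1/4) = (4315.8122)^(1/4) ≈ 8.1052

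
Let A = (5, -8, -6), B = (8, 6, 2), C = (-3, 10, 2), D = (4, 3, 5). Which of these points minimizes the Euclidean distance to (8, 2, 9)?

Distances: d(A) ≈ 18.2757, d(B) ≈ 8.0623, d(C) ≈ 15.2971, d(D) ≈ 5.7446. Nearest: D = (4, 3, 5) with distance 5.7446.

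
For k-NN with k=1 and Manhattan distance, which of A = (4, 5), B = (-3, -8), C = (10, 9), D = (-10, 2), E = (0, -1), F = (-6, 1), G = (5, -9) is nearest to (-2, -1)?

Distances: d(A) = 12, d(B) = 8, d(C) = 22, d(D) = 11, d(E) = 2, d(F) = 6, d(G) = 15. Nearest: E = (0, -1) with distance 2.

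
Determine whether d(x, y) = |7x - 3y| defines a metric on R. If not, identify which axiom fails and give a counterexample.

No. d fails symmetry: d(6, 3) = |7·6 - 3·3| = |33| = 33, but d(3, 6) = |7·3 - 3·6| = |3| = 3. Since 33 ≠ 3, d(x,y) ≠ d(y,x) in general.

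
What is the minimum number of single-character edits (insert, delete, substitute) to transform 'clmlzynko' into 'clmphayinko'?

Let D[i][j] be the edit distance between the first i characters of 'clmlzynko' and the first j characters of 'clmphayinko', with D[i][0] = i, D[0][j] = j, and D[i][j] = D[i-1][j-1] if the characters match, else 1 + min(D[i-1][j], D[i][j-1], D[i-1][j-1]). Filling the table (rows: prefixes of 'clmlzynko', columns: prefixes of 'clmphayinko'):
     ε  c  l  m  p  h  a  y  i  n  k  o
  ε  0  1  2  3  4  5  6  7  8  9 10 11
  c  1  0  1  2  3  4  5  6  7  8  9 10
  l  2  1  0  1  2  3  4  5  6  7  8  9
  m  3  2  1  0  1  2  3  4  5  6  7  8
  l  4  3  2  1  1  2  3  4  5  6  7  8
  z  5  4  3  2  2  2  3  4  5  6  7  8
  y  6  5  4  3  3  3  3  3  4  5  6  7
  n  7  6  5  4  4  4  4  4  4  4  5  6
  k  8  7  6  5  5  5  5  5  5  5  4  5
  o  9  8  7  6  6  6  6  6  6  6  5  4
The bottom-right entry gives D[9][11] = 4, so no sequence of fewer than 4 edits works. Backtracking through the table gives one optimal edit sequence (4 edits):
  clmlzynko → clmplzynko (ins p @4)
  clmplzynko → clmphzynko (sub l→h @5)
  clmphzynko → clmphaynko (sub z→a @6)
  clmphaynko → clmphayinko (ins i @8)
Edit distance = 4.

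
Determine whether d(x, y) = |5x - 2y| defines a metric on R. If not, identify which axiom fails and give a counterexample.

No. d fails symmetry: d(8, 3) = |5·8 - 2·3| = |34| = 34, but d(3, 8) = |5·3 - 2·8| = |-1| = 1. Since 34 ≠ 1, d(x,y) ≠ d(y,x) in general.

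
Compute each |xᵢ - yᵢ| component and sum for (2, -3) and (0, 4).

Σ|x_i - y_i| = |2 - 0| + |-3 - 4| = 2 + 7 = 9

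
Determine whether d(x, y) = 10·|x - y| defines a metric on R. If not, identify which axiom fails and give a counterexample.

Yes. Since |x - y| is a metric on R and 10 > 0, the positive scalar multiple 10·|x - y| is also a metric: scaling by a positive constant preserves non-negativity, identity (d=0 ⟺ |x-y|=0 ⟺ x=y), symmetry, and the triangle inequality.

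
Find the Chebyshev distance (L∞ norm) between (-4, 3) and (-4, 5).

max(|x_i - y_i|) = max(|-4 - (-4)|, |3 - 5|) = max(0, 2) = 2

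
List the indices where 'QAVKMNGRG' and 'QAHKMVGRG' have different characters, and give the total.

Differing positions: 3, 6. Hamming distance = 2.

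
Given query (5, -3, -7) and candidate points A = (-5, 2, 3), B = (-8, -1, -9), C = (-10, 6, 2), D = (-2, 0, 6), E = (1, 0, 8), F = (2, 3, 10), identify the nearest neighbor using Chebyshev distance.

Distances: d(A) = 10, d(B) = 13, d(C) = 15, d(D) = 13, d(E) = 15, d(F) = 17. Nearest: A = (-5, 2, 3) with distance 10.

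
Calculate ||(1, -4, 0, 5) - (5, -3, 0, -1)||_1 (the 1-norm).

Σ|x_i - y_i| = |1 - 5| + |-4 - (-3)| + |0 - 0| + |5 - (-1)| = 4 + 1 + 0 + 6 = 11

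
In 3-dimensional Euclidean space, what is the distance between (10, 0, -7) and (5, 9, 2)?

√(Σ(x_i - y_i)²) = √((10 - 5)² + (0 - 9)² + (-7 - 2)²)
= √(5² + (-9)² + (-9)²) = √(25 + 81 + 81) = √187 ≈ 13.6748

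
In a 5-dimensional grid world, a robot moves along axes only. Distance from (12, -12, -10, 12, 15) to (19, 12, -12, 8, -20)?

Σ|x_i - y_i| = |12 - 19| + |-12 - 12| + |-10 - (-12)| + |12 - 8| + |15 - (-20)| = 7 + 24 + 2 + 4 + 35 = 72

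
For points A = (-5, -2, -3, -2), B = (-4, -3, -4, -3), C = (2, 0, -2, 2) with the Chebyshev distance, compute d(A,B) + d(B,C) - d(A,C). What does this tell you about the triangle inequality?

d(A,B) = max(1, 1, 1, 1) = 1, d(B,C) = max(6, 3, 2, 5) = 6, d(A,C) = max(7, 2, 1, 4) = 7.
d(A,B) + d(B,C) - d(A,C) = 1 + 6 - 7 = 7 - 7 = 0. This is ≥ 0, so the triangle inequality holds for these points.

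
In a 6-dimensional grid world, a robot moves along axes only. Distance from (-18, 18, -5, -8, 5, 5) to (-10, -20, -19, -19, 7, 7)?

Σ|x_i - y_i| = |-18 - (-10)| + |18 - (-20)| + |-5 - (-19)| + |-8 - (-19)| + |5 - 7| + |5 - 7| = 8 + 38 + 14 + 11 + 2 + 2 = 75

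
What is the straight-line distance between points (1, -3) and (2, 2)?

√(Σ(x_i - y_i)²) = √((1 - 2)² + (-3 - 2)²)
= √((-1)² + (-5)²) = √(1 + 25) = √26 ≈ 5.099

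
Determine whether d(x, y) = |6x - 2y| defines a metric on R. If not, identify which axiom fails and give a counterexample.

No. d fails symmetry: d(6, 3) = |6·6 - 2·3| = |30| = 30, but d(3, 6) = |6·3 - 2·6| = |6| = 6. Since 30 ≠ 6, d(x,y) ≠ d(y,x) in general.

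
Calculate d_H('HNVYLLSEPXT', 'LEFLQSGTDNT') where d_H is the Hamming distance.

Differing positions: 1, 2, 3, 4, 5, 6, 7, 8, 9, 10. Hamming distance = 10.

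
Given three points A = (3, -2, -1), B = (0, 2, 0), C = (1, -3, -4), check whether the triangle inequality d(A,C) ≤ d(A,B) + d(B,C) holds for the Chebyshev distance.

d(A,B) = max(3, 4, 1) = 4, d(B,C) = max(1, 5, 4) = 5, d(A,C) = max(2, 1, 3) = 3.
d(A,C) = 3 ≤ 4 + 5 = 9. Triangle inequality is satisfied.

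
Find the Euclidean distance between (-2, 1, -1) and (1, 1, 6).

√(Σ(x_i - y_i)²) = √((-2 - 1)² + (1 - 1)² + (-1 - 6)²)
= √((-3)² + 0² + (-7)²) = √(9 + 0 + 49) = √58 ≈ 7.6158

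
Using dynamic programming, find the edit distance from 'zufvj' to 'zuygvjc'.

Let D[i][j] be the edit distance between the first i characters of 'zufvj' and the first j characters of 'zuygvjc', with D[i][0] = i, D[0][j] = j, and D[i][j] = D[i-1][j-1] if the characters match, else 1 + min(D[i-1][j], D[i][j-1], D[i-1][j-1]). Filling the table (rows: prefixes of 'zufvj', columns: prefixes of 'zuygvjc'):
     ε  z  u  y  g  v  j  c
  ε  0  1  2  3  4  5  6  7
  z  1  0  1  2  3  4  5  6
  u  2  1  0  1  2  3  4  5
  f  3  2  1  1  2  3  4  5
  v  4  3  2  2  2  2  3  4
  j  5  4  3  3  3  3  2  3
The bottom-right entry gives D[5][7] = 3, so no sequence of fewer than 3 edits works. Backtracking through the table gives one optimal edit sequence (3 edits):
  zufvj → zuyfvj (ins y @3)
  zuyfvj → zuygvj (sub f→g @4)
  zuygvj → zuygvjc (ins c @7)
Edit distance = 3.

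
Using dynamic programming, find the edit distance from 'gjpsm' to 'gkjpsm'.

Let D[i][j] be the edit distance between the first i characters of 'gjpsm' and the first j characters of 'gkjpsm', with D[i][0] = i, D[0][j] = j, and D[i][j] = D[i-1][j-1] if the characters match, else 1 + min(D[i-1][j], D[i][j-1], D[i-1][j-1]). Filling the table (rows: prefixes of 'gjpsm', columns: prefixes of 'gkjpsm'):
     ε  g  k  j  p  s  m
  ε  0  1  2  3  4  5  6
  g  1  0  1  2  3  4  5
  j  2  1  1  1  2  3  4
  p  3  2  2  2  1  2  3
  s  4  3  3  3  2  1  2
  m  5  4  4  4  3  2  1
The bottom-right entry gives D[5][6] = 1, so no sequence of fewer than 1 edit works. Backtracking through the table gives one optimal edit sequence (1 edit):
  gjpsm → gkjpsm (ins k @2)
Edit distance = 1.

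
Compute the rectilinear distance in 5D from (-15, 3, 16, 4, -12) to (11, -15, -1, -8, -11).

Σ|x_i - y_i| = |-15 - 11| + |3 - (-15)| + |16 - (-1)| + |4 - (-8)| + |-12 - (-11)| = 26 + 18 + 17 + 12 + 1 = 74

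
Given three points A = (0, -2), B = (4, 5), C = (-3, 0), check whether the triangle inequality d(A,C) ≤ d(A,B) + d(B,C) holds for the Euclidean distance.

d(A,B) = √(4² + 7²) = √65 ≈ 8.0623, d(B,C) = √(7² + 5²) = √74 ≈ 8.6023, d(A,C) = √(3² + 2²) = √13 ≈ 3.6056.
d(A,C) ≈ 3.6056 ≤ 8.0623 + 8.6023 = 16.6646. Triangle inequality is satisfied.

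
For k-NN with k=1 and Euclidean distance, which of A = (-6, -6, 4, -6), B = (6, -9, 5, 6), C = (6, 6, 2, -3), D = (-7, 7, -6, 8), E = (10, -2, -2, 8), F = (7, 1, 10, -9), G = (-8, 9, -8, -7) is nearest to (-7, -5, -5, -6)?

Distances: d(A) ≈ 9.1104, d(B) ≈ 20.7123, d(C) ≈ 18.6548, d(D) ≈ 18.4662, d(E) ≈ 22.4277, d(F) ≈ 21.587, d(G) ≈ 14.3875. Nearest: A = (-6, -6, 4, -6) with distance 9.1104.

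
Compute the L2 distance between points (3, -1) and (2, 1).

(Σ|x_i - y_i|^2)^(1/2) = (|3 - 2|^2 + |-1 - 1|^2)^(1/2)
= (1^2 + 2^2)^(1/2) = (1 + 4)^(1/2) = (5)^(1/2) ≈ 2.2361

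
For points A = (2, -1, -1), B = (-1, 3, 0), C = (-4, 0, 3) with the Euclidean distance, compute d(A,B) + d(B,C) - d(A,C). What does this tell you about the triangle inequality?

d(A,B) = √(3² + 4² + 1²) = √26 ≈ 5.099, d(B,C) = √(3² + 3² + 3²) = √27 ≈ 5.1962, d(A,C) = √(6² + 1² + 4²) = √53 ≈ 7.2801.
d(A,B) + d(B,C) - d(A,C) = 5.099 + 5.1962 - 7.2801 = 10.2952 - 7.2801 = 3.0151 (to 4 decimal places). This is ≥ 0, so the triangle inequality holds for these points.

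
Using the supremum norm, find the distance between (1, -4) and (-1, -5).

max(|x_i - y_i|) = max(|1 - (-1)|, |-4 - (-5)|) = max(2, 1) = 2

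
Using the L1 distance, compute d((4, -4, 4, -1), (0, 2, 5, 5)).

Σ|x_i - y_i| = |4 - 0| + |-4 - 2| + |4 - 5| + |-1 - 5| = 4 + 6 + 1 + 6 = 17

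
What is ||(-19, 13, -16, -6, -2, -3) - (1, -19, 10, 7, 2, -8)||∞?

max(|x_i - y_i|) = max(|-19 - 1|, |13 - (-19)|, |-16 - 10|, |-6 - 7|, |-2 - 2|, |-3 - (-8)|) = max(20, 32, 26, 13, 4, 5) = 32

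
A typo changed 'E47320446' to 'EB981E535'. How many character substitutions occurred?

Differing positions: 2, 3, 4, 5, 6, 7, 8, 9. Hamming distance = 8.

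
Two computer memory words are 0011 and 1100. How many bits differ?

Differing positions: 1, 2, 3, 4. Hamming distance = 4.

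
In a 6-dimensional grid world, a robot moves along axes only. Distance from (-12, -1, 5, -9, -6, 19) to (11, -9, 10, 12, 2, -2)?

Σ|x_i - y_i| = |-12 - 11| + |-1 - (-9)| + |5 - 10| + |-9 - 12| + |-6 - 2| + |19 - (-2)| = 23 + 8 + 5 + 21 + 8 + 21 = 86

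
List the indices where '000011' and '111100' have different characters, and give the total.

Differing positions: 1, 2, 3, 4, 5, 6. Hamming distance = 6.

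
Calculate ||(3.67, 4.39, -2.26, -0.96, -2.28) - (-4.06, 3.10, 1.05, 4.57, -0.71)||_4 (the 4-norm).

(Σ|x_i - y_i|^4)^(1/4) = (|3.67 - (-4.06)|^4 + |4.39 - 3.1|^4 + |-2.26 - 1.05|^4 + |-0.96 - 4.57|^4 + |-2.28 - (-0.71)|^4)^(1/4)
= (7.73^4 + 1.29^4 + 3.31^4 + 5.53^4 + 1.57^4)^(1/4) ≈ (3570.4091 + 2.7692 + 120.0361 + 935.1914 + 6.0757)^(1/4) = (4634.4815)^(1/4) ≈ 8.2509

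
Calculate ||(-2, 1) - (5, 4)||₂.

√(Σ(x_i - y_i)²) = √((-2 - 5)² + (1 - 4)²)
= √((-7)² + (-3)²) = √(49 + 9) = √58 ≈ 7.6158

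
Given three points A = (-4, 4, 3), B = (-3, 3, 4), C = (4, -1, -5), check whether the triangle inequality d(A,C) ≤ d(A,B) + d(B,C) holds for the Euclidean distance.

d(A,B) = √(1² + 1² + 1²) = √3 ≈ 1.7321, d(B,C) = √(7² + 4² + 9²) = √146 ≈ 12.083, d(A,C) = √(8² + 5² + 8²) = √153 ≈ 12.3693.
d(A,C) ≈ 12.3693 ≤ 1.7321 + 12.083 = 13.8151. Triangle inequality is satisfied.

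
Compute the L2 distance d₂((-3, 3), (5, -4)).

√(Σ(x_i - y_i)²) = √((-3 - 5)² + (3 - (-4))²)
= √((-8)² + 7²) = √(64 + 49) = √113 ≈ 10.6301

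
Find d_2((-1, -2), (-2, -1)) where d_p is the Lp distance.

(Σ|x_i - y_i|^2)^(1/2) = (|-1 - (-2)|^2 + |-2 - (-1)|^2)^(1/2)
= (1^2 + 1^2)^(1/2) = (1 + 1)^(1/2) = (2)^(1/2) ≈ 1.4142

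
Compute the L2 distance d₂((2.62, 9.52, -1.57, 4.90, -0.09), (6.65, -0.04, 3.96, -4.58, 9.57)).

√(Σ(x_i - y_i)²) = √((2.62 - 6.65)² + (9.52 - (-0.04))² + (-1.57 - 3.96)² + (4.9 - (-4.58))² + (-0.09 - 9.57)²)
= √((-4.03)² + 9.56² + (-5.53)² + 9.48² + (-9.66)²) = √(16.2409 + 91.3936 + 30.5809 + 89.8704 + 93.3156) = √321.4014 ≈ 17.9277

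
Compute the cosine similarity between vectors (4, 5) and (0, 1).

With u = (4, 5), v = (0, 1):
u·v = 4·0 + 5·1 = 0 + 5 = 5.
|u| = √(4² + 5²) = √41, |v| = √(0² + 1²) = √1, so |u||v| = √(41·1) = √41.
cos θ = (u·v)/(|u||v|) = 5/√41 ≈ 0.7809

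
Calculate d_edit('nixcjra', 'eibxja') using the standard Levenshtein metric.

Let D[i][j] be the edit distance between the first i characters of 'nixcjra' and the first j characters of 'eibxja', with D[i][0] = i, D[0][j] = j, and D[i][j] = D[i-1][j-1] if the characters match, else 1 + min(D[i-1][j], D[i][j-1], D[i-1][j-1]). Filling the table (rows: prefixes of 'nixcjra', columns: prefixes of 'eibxja'):
     ε  e  i  b  x  j  a
  ε  0  1  2  3  4  5  6
  n  1  1  2  3  4  5  6
  i  2  2  1  2  3  4  5
  x  3  3  2  2  2  3  4
  c  4  4  3  3  3  3  4
  j  5  5  4  4  4  3  4
  r  6  6  5  5  5  4  4
  a  7  7  6  6  6  5  4
The bottom-right entry gives D[7][6] = 4, so no sequence of fewer than 4 edits works. Backtracking through the table gives one optimal edit sequence (4 edits):
  nixcjra → eixcjra (sub n→e @1)
  eixcjra → eibcjra (sub x→b @3)
  eibcjra → eibxjra (sub c→x @4)
  eibxjra → eibxja (del r @6)
Edit distance = 4.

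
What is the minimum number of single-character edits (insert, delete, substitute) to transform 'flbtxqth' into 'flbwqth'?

Let D[i][j] be the edit distance between the first i characters of 'flbtxqth' and the first j characters of 'flbwqth', with D[i][0] = i, D[0][j] = j, and D[i][j] = D[i-1][j-1] if the characters match, else 1 + min(D[i-1][j], D[i][j-1], D[i-1][j-1]). Filling the table (rows: prefixes of 'flbtxqth', columns: prefixes of 'flbwqth'):
     ε  f  l  b  w  q  t  h
  ε  0  1  2  3  4  5  6  7
  f  1  0  1  2  3  4  5  6
  l  2  1  0  1  2  3  4  5
  b  3  2  1  0  1  2  3  4
  t  4  3  2  1  1  2  2  3
  x  5  4  3  2  2  2  3  3
  q  6  5  4  3  3  2  3  4
  t  7  6  5  4  4  3  2  3
  h  8  7  6  5  5  4  3  2
The bottom-right entry gives D[8][7] = 2, so no sequence of fewer than 2 edits works. Backtracking through the table gives one optimal edit sequence (2 edits):
  flbtxqth → flbxqth (del t @4)
  flbxqth → flbwqth (sub x→w @4)
Edit distance = 2.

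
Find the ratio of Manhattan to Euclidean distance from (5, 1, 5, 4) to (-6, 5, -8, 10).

L1 = |5 - (-6)| + |1 - 5| + |5 - (-8)| + |4 - 10| = 11 + 4 + 13 + 6 = 34
L2 = √(11² + 4² + 13² + 6²) = √342 ≈ 18.4932
L1 ≥ L2 always (equality iff movement is along one axis); L1 > L2 here.
Ratio L1/L2 = 34/√342 ≈ 1.8385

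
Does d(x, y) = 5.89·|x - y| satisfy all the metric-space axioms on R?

Yes. Since |x - y| is a metric on R and 5.89 > 0, the positive scalar multiple 5.89·|x - y| is also a metric: scaling by a positive constant preserves non-negativity, identity (d=0 ⟺ |x-y|=0 ⟺ x=y), symmetry, and the triangle inequality.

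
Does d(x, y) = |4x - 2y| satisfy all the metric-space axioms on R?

No. d fails symmetry: d(3, 6) = |4·3 - 2·6| = |0| = 0, but d(6, 3) = |4·6 - 2·3| = |18| = 18. Since 0 ≠ 18, d(x,y) ≠ d(y,x) in general.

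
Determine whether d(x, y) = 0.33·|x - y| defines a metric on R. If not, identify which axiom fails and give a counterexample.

Yes. Since |x - y| is a metric on R and 0.33 > 0, the positive scalar multiple 0.33·|x - y| is also a metric: scaling by a positive constant preserves non-negativity, identity (d=0 ⟺ |x-y|=0 ⟺ x=y), symmetry, and the triangle inequality.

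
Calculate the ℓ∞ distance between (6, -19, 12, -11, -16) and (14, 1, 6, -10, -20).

max(|x_i - y_i|) = max(|6 - 14|, |-19 - 1|, |12 - 6|, |-11 - (-10)|, |-16 - (-20)|) = max(8, 20, 6, 1, 4) = 20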